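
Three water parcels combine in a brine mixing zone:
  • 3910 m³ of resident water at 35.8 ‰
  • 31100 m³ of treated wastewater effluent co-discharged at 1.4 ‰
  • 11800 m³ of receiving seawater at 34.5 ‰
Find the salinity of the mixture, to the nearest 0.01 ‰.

Mass of salt is conserved:
salt = 3,910×35.8 + 31,100×1.4 + 11,800×34.5 = 139,978 + 43,540 + 407,100 = 590,618
volume = 3,910 + 31,100 + 11,800 = 46,810 m³
S = 590,618 / 46,810 = 12.6173 ‰

12.62 ‰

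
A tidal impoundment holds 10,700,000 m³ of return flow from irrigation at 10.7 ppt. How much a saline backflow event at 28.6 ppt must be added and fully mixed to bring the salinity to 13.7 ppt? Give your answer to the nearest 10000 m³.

Salt balance: 10,700,000×10.7 + V×28.6 = (10,700,000+V)×13.7
114,490,000 + 28.6V = 146,590,000 + 13.7V
32,100,000 = 14.9V
V = 2,154,362.42 m³

2150000 m³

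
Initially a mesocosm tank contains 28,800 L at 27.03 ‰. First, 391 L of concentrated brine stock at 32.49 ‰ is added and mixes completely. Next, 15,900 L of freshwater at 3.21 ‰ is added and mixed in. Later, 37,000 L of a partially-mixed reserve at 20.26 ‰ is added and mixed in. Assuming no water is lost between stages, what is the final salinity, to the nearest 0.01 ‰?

19.39 ‰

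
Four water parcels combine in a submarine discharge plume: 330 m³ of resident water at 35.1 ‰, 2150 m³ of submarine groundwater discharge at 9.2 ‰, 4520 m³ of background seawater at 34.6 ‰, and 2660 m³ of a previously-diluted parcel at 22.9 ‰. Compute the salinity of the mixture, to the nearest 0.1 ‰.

Weighted by volume,
salt = 330×35.1 + 2,150×9.2 + 4,520×34.6 + 2,660×22.9 = 11,583 + 19,780 + 156,392 + 60,914 = 248,669
volume = 330 + 2,150 + 4,520 + 2,660 = 9,660 m³
S = 248,669 / 9,660 = 25.742 ‰

25.7 ‰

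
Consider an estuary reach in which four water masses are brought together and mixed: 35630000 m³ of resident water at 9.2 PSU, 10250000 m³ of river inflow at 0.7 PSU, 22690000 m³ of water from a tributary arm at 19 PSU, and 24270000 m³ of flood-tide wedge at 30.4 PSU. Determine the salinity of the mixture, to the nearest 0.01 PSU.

Conserving salt mass:
salt = 35,630,000×9.2 + 10,250,000×0.7 + 22,690,000×19 + 24,270,000×30.4 = 327,796,000 + 7,175,000 + 431,110,000 + 737,808,000 = 1,503,889,000
volume = 35,630,000 + 10,250,000 + 22,690,000 + 24,270,000 = 92,840,000 m³
S = 1,503,889,000 / 92,840,000 = 16.1987 PSU

16.20 PSU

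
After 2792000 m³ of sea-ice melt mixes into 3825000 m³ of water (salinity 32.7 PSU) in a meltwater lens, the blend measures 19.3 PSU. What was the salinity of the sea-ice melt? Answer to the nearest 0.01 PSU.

0.94 PSU

Salt balance: 3,825,000×32.7 + 2,792,000×S = 6,617,000×19.3
125,077,500 + 2,792,000·S = 127,708,100
S = (127,708,100 − 125,077,500) / 2,792,000 = 0.9422 PSU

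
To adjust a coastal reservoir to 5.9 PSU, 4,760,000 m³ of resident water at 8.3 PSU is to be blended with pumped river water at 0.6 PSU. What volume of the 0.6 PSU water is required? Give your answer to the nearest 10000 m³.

2160000 m³

Salt balance: 4,760,000×8.3 + V×0.6 = (4,760,000+V)×5.9
39,508,000 + 0.6V = 28,084,000 + 5.9V
11,424,000 = 5.3V
V = 2,155,471.7 m³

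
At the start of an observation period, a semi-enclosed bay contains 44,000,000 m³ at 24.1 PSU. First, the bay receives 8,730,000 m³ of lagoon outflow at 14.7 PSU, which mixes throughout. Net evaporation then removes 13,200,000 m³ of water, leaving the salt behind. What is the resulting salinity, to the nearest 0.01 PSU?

After mixing: salt = 44,000,000×24.1 + 8,730,000×14.7 = 1,188,731,000; volume = 52,730,000 m³
After evaporation: salt unchanged = 1,188,731,000; volume = 52,730,000 − 13,200,000 = 39,530,000 m³
S = 1,188,731,000 / 39,530,000 = 30.0716 PSU

30.07 PSU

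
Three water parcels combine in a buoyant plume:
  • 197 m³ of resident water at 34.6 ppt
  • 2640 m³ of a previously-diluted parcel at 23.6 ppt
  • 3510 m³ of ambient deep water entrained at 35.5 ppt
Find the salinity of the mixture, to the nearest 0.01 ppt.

30.52 ppt

Weighted by volume,
salt = 197×34.6 + 2,640×23.6 + 3,510×35.5 = 6,816.2 + 62,304 + 124,605 = 193,725.2
volume = 197 + 2,640 + 3,510 = 6,347 m³
S = 193,725.2 / 6,347 = 30.5223 ppt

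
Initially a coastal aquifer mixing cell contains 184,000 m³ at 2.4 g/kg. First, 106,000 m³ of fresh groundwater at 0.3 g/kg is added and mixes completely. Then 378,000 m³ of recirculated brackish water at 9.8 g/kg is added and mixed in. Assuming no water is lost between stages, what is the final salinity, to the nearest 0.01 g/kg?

Mass of salt is conserved:
Initial salt = 184,000×2.4 = 441,600
After stage 1: salt = 441,600 + 106,000×0.3 = 473,400; volume = 290,000 m³; S = 1.632 g/kg
After stage 2: salt = 473,400 + 378,000×9.8 = 4,177,800; volume = 668,000 m³
S = 4,177,800 / 668,000 = 6.2542 g/kg

6.25 g/kg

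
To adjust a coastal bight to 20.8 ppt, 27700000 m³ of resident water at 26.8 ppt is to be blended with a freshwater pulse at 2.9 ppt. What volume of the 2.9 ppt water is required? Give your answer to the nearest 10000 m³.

Salt balance: 27,700,000×26.8 + V×2.9 = (27,700,000+V)×20.8
742,360,000 + 2.9V = 576,160,000 + 20.8V
166,200,000 = 17.9V
V = 9,284,916.2 m³

9280000 m³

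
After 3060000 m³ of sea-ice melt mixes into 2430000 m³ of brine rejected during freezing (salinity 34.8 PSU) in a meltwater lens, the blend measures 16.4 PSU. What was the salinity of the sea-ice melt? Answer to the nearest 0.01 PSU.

1.79 PSU

Salt balance: 2,430,000×34.8 + 3,060,000×S = 5,490,000×16.4
84,564,000 + 3,060,000·S = 90,036,000
S = (90,036,000 − 84,564,000) / 3,060,000 = 1.7882 PSU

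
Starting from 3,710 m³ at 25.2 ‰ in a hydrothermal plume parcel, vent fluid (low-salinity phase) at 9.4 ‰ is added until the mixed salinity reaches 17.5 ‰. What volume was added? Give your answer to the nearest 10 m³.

3530 m³

Salt balance: 3,710×25.2 + V×9.4 = (3,710+V)×17.5
93,492 + 9.4V = 64,925 + 17.5V
28,567 = 8.1V
V = 3,526.79 m³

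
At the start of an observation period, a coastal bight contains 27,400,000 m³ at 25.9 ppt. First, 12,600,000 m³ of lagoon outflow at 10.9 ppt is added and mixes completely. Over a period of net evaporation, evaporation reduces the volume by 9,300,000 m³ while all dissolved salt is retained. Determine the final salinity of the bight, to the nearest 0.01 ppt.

27.59 ppt

After mixing: salt = 27,400,000×25.9 + 12,600,000×10.9 = 847,000,000; volume = 40,000,000 m³
After evaporation: salt unchanged = 847,000,000; volume = 40,000,000 − 9,300,000 = 30,700,000 m³
S = 847,000,000 / 30,700,000 = 27.5896 ppt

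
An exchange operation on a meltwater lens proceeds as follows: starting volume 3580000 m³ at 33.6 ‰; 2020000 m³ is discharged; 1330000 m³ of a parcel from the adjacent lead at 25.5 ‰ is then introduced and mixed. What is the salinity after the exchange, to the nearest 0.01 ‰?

Remaining after removal: 1,560,000 m³ at 33.6 ‰ (salt = 52,416,000)
After addition: salt = 52,416,000 + 1,330,000×25.5 = 86,331,000; volume = 2,890,000 m³
S = 86,331,000 / 2,890,000 = 29.8723 ‰

29.87 ‰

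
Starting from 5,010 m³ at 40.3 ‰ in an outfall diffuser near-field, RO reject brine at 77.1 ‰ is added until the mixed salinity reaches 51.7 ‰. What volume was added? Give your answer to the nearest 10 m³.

2250 m³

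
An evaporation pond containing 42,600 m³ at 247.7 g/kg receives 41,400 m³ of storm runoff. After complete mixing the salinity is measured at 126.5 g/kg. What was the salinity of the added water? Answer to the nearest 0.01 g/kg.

Salt balance: 42,600×247.7 + 41,400×S = 84,000×126.5
10,552,020 + 41,400·S = 10,626,000
S = (10,626,000 − 10,552,020) / 41,400 = 1.787 g/kg

1.79 g/kg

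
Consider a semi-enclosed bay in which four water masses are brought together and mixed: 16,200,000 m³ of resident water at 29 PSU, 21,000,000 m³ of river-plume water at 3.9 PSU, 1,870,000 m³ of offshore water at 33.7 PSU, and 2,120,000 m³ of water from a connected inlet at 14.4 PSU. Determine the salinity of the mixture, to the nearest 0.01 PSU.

15.67 PSU

Salt balance:
salt = 16,200,000×29 + 21,000,000×3.9 + 1,870,000×33.7 + 2,120,000×14.4 = 469,800,000 + 81,900,000 + 63,019,000 + 30,528,000 = 645,247,000
volume = 16,200,000 + 21,000,000 + 1,870,000 + 2,120,000 = 41,190,000 m³
S = 645,247,000 / 41,190,000 = 15.6651 PSU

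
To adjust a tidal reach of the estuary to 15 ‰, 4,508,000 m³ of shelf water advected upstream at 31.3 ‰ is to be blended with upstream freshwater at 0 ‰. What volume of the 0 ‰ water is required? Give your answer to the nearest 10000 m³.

Salt balance: 4,508,000×31.3 + V×0 = (4,508,000+V)×15
141,100,400 + 0V = 67,620,000 + 15V
73,480,400 = 15V
V = 4,898,693.33 m³

4900000 m³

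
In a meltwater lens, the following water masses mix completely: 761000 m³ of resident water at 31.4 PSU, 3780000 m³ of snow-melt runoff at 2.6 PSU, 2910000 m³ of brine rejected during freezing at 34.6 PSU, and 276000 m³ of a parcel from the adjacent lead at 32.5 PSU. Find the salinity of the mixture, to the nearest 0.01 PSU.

Mass of salt is conserved:
salt = 761,000×31.4 + 3,780,000×2.6 + 2,910,000×34.6 + 276,000×32.5 = 23,895,400 + 9,828,000 + 100,686,000 + 8,970,000 = 143,379,400
volume = 761,000 + 3,780,000 + 2,910,000 + 276,000 = 7,727,000 m³
S = 143,379,400 / 7,727,000 = 18.5556 PSU

18.56 PSU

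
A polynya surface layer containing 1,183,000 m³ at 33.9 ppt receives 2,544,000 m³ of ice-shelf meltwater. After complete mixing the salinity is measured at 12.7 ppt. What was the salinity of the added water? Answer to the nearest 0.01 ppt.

2.84 ppt

Salt balance: 1,183,000×33.9 + 2,544,000×S = 3,727,000×12.7
40,103,700 + 2,544,000·S = 47,332,900
S = (47,332,900 − 40,103,700) / 2,544,000 = 2.8417 ppt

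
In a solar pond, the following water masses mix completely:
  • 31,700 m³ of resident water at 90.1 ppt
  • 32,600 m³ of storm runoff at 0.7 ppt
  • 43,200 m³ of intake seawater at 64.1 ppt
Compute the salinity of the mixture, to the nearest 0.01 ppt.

Total salt / total volume:
salt = 31,700×90.1 + 32,600×0.7 + 43,200×64.1 = 2,856,170 + 22,820 + 2,769,120 = 5,648,110
volume = 31,700 + 32,600 + 43,200 = 107,500 m³
S = 5,648,110 / 107,500 = 52.5406 ppt

52.54 ppt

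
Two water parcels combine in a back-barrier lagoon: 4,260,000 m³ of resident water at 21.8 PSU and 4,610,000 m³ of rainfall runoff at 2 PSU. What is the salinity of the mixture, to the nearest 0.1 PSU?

Mass of salt is conserved:
salt = 4,260,000×21.8 + 4,610,000×2 = 92,868,000 + 9,220,000 = 102,088,000
volume = 4,260,000 + 4,610,000 = 8,870,000 m³
S = 102,088,000 / 8,870,000 = 11.509 PSU

11.5 PSU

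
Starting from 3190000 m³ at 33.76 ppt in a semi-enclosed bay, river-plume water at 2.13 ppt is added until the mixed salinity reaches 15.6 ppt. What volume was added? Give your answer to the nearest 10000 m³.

4300000 m³

Salt balance: 3,190,000×33.76 + V×2.13 = (3,190,000+V)×15.6
107,694,400 + 2.13V = 49,764,000 + 15.6V
57,930,400 = 13.47V
V = 4,300,697.85 m³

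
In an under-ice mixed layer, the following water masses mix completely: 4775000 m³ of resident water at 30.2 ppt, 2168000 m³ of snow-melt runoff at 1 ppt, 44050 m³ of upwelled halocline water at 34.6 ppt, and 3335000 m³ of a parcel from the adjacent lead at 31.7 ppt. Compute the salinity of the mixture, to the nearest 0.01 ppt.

By conservation of dissolved salt,
salt = 4,775,000×30.2 + 2,168,000×1 + 44,050×34.6 + 3,335,000×31.7 = 144,205,000 + 2,168,000 + 1,524,130 + 105,719,500 = 253,616,630
volume = 4,775,000 + 2,168,000 + 44,050 + 3,335,000 = 10,322,050 m³
S = 253,616,630 / 10,322,050 = 24.5704 ppt

24.57 ppt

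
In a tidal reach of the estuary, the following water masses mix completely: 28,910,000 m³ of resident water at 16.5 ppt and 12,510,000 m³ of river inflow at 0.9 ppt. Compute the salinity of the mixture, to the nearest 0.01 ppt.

Weighted by volume,
salt = 28,910,000×16.5 + 12,510,000×0.9 = 477,015,000 + 11,259,000 = 488,274,000
volume = 28,910,000 + 12,510,000 = 41,420,000 m³
S = 488,274,000 / 41,420,000 = 11.7884 ppt

11.79 ppt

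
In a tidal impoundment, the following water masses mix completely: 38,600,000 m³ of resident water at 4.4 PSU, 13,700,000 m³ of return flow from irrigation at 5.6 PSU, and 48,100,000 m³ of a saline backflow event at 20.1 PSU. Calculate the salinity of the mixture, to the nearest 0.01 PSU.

12.09 PSU

Total salt / total volume:
salt = 38,600,000×4.4 + 13,700,000×5.6 + 48,100,000×20.1 = 169,840,000 + 76,720,000 + 966,810,000 = 1,213,370,000
volume = 38,600,000 + 13,700,000 + 48,100,000 = 100,400,000 m³
S = 1,213,370,000 / 100,400,000 = 12.0854 PSU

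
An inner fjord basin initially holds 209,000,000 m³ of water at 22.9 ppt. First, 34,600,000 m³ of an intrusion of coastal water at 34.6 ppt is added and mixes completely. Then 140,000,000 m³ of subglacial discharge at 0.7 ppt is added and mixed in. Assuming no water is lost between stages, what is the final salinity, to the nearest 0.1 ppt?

15.9 ppt

By conservation of dissolved salt,
Initial salt = 209,000,000×22.9 = 4,786,100,000
After stage 1: salt = 4,786,100,000 + 34,600,000×34.6 = 5,983,260,000; volume = 243,600,000 m³; S = 24.562 ppt
After stage 2: salt = 5,983,260,000 + 140,000,000×0.7 = 6,081,260,000; volume = 383,600,000 m³
S = 6,081,260,000 / 383,600,000 = 15.8531 ppt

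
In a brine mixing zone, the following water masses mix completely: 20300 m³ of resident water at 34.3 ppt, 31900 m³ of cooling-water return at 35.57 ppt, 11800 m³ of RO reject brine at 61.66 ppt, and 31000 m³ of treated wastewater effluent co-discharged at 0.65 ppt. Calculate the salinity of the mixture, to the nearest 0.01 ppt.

Conserving salt mass:
salt = 20,300×34.3 + 31,900×35.57 + 11,800×61.66 + 31,000×0.65 = 696,290 + 1,134,683 + 727,588 + 20,150 = 2,578,711
volume = 20,300 + 31,900 + 11,800 + 31,000 = 95,000 m³
S = 2,578,711 / 95,000 = 27.1443 ppt

27.14 ppt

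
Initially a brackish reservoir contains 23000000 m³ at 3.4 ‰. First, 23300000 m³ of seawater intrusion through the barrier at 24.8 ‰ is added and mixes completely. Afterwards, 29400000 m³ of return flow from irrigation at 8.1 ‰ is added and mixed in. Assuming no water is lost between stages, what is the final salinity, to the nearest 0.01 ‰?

11.81 ‰

By conservation of dissolved salt,
Initial salt = 23,000,000×3.4 = 78,200,000
After stage 1: salt = 78,200,000 + 23,300,000×24.8 = 656,040,000; volume = 46,300,000 m³; S = 14.169 ‰
After stage 2: salt = 656,040,000 + 29,400,000×8.1 = 894,180,000; volume = 75,700,000 m³
S = 894,180,000 / 75,700,000 = 11.8122 ‰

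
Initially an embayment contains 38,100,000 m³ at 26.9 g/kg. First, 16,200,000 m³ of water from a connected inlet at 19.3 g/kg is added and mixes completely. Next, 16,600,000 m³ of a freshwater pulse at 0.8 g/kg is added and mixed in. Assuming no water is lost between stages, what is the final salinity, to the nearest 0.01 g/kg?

Mass of salt is conserved:
Initial salt = 38,100,000×26.9 = 1,024,890,000
After stage 1: salt = 1,024,890,000 + 16,200,000×19.3 = 1,337,550,000; volume = 54,300,000 m³; S = 24.633 g/kg
After stage 2: salt = 1,337,550,000 + 16,600,000×0.8 = 1,350,830,000; volume = 70,900,000 m³
S = 1,350,830,000 / 70,900,000 = 19.0526 g/kg

19.05 g/kg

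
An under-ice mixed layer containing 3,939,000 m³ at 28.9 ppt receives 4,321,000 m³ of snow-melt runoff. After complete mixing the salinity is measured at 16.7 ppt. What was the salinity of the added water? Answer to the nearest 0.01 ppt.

5.58 ppt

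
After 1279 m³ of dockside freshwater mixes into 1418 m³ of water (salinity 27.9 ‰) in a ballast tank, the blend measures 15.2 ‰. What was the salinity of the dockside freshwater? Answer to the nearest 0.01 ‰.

1.12 ‰

Salt balance: 1,418×27.9 + 1,279×S = 2,697×15.2
39,562.2 + 1,279·S = 40,994.4
S = (40,994.4 − 39,562.2) / 1,279 = 1.1198 ‰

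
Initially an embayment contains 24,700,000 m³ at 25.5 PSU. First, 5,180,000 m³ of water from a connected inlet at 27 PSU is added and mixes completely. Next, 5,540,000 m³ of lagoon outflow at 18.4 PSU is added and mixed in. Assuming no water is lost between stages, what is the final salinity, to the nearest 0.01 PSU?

24.61 PSU

Salt balance:
Initial salt = 24,700,000×25.5 = 629,850,000
After stage 1: salt = 629,850,000 + 5,180,000×27 = 769,710,000; volume = 29,880,000 m³; S = 25.76 PSU
After stage 2: salt = 769,710,000 + 5,540,000×18.4 = 871,646,000; volume = 35,420,000 m³
S = 871,646,000 / 35,420,000 = 24.6089 PSU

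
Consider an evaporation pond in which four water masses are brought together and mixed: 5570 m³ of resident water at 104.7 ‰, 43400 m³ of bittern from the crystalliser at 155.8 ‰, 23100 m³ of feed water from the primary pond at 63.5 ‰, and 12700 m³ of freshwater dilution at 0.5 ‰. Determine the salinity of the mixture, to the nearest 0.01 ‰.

Total salt / total volume:
salt = 5,570×104.7 + 43,400×155.8 + 23,100×63.5 + 12,700×0.5 = 583,179 + 6,761,720 + 1,466,850 + 6,350 = 8,818,099
volume = 5,570 + 43,400 + 23,100 + 12,700 = 84,770 m³
S = 8,818,099 / 84,770 = 104.0238 ‰

104.02 ‰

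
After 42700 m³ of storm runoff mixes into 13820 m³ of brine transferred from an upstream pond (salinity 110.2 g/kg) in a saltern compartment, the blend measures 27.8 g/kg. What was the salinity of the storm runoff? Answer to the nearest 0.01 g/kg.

1.13 g/kg

Salt balance: 13,820×110.2 + 42,700×S = 56,520×27.8
1,522,964 + 42,700·S = 1,571,256
S = (1,571,256 − 1,522,964) / 42,700 = 1.131 g/kg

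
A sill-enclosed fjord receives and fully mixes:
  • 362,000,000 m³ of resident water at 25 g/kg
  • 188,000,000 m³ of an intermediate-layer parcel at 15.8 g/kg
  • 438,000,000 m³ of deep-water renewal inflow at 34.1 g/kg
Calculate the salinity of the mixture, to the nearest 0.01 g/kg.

27.28 g/kg

By conservation of dissolved salt,
salt = 362,000,000×25 + 188,000,000×15.8 + 438,000,000×34.1 = 9,050,000,000 + 2,970,400,000 + 14,935,800,000 = 26,956,200,000
volume = 362,000,000 + 188,000,000 + 438,000,000 = 988,000,000 m³
S = 26,956,200,000 / 988,000,000 = 27.2836 g/kg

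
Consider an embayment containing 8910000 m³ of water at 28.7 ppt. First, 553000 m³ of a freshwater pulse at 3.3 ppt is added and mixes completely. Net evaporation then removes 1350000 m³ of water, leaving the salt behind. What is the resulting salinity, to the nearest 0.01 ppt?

After mixing: salt = 8,910,000×28.7 + 553,000×3.3 = 257,541,900; volume = 9,463,000 m³
After evaporation: salt unchanged = 257,541,900; volume = 9,463,000 − 1,350,000 = 8,113,000 m³
S = 257,541,900 / 8,113,000 = 31.7443 ppt

31.74 ppt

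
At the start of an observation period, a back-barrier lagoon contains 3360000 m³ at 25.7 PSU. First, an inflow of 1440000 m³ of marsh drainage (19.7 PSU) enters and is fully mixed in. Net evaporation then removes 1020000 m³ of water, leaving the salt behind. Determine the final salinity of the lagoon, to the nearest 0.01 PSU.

After mixing: salt = 3,360,000×25.7 + 1,440,000×19.7 = 114,720,000; volume = 4,800,000 m³
After evaporation: salt unchanged = 114,720,000; volume = 4,800,000 − 1,020,000 = 3,780,000 m³
S = 114,720,000 / 3,780,000 = 30.3492 PSU

30.35 PSU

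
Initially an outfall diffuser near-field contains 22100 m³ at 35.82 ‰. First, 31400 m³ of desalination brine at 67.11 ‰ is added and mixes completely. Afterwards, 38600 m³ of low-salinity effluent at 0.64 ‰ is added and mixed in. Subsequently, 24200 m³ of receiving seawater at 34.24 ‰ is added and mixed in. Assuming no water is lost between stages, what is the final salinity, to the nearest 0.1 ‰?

Total salt / total volume:
Initial salt = 22,100×35.82 = 791,622
After stage 1: salt = 791,622 + 31,400×67.11 = 2,898,876; volume = 53,500 m³; S = 54.185 ‰
After stage 2: salt = 2,898,876 + 38,600×0.64 = 2,923,580; volume = 92,100 m³; S = 31.744 ‰
After stage 3: salt = 2,923,580 + 24,200×34.24 = 3,752,188; volume = 116,300 m³
S = 3,752,188 / 116,300 = 32.263 ‰

32.3 ‰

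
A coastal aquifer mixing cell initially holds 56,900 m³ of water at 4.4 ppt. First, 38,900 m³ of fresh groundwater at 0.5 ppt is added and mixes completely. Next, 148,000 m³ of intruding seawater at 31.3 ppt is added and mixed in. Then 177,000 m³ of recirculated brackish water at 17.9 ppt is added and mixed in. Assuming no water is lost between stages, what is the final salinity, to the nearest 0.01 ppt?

Conserving salt mass:
Initial salt = 56,900×4.4 = 250,360
After stage 1: salt = 250,360 + 38,900×0.5 = 269,810; volume = 95,800 m³; S = 2.816 ppt
After stage 2: salt = 269,810 + 148,000×31.3 = 4,902,210; volume = 243,800 m³; S = 20.108 ppt
After stage 3: salt = 4,902,210 + 177,000×17.9 = 8,070,510; volume = 420,800 m³
S = 8,070,510 / 420,800 = 19.179 ppt

19.18 ppt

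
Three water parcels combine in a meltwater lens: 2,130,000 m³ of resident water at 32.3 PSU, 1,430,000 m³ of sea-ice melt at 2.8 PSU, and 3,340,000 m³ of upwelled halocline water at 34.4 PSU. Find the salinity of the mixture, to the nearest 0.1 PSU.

Salt balance:
salt = 2,130,000×32.3 + 1,430,000×2.8 + 3,340,000×34.4 = 68,799,000 + 4,004,000 + 114,896,000 = 187,699,000
volume = 2,130,000 + 1,430,000 + 3,340,000 = 6,900,000 m³
S = 187,699,000 / 6,900,000 = 27.203 PSU

27.2 PSU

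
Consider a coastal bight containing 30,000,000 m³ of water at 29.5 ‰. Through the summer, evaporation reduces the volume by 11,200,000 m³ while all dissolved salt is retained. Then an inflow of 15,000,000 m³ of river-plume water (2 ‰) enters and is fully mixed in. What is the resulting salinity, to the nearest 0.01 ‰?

After evaporation: salt = 30,000,000×29.5 = 885,000,000; volume = 30,000,000 − 11,200,000 = 18,800,000 m³
After mixing: salt = 885,000,000 + 15,000,000×2 = 915,000,000; volume = 18,800,000 + 15,000,000 = 33,800,000 m³
S = 915,000,000 / 33,800,000 = 27.071 ‰

27.07 ‰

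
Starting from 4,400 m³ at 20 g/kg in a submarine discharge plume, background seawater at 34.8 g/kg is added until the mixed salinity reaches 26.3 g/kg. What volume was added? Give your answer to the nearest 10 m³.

Salt balance: 4,400×20 + V×34.8 = (4,400+V)×26.3
88,000 + 34.8V = 115,720 + 26.3V
27,720 = 8.5V
V = 3,261.18 m³

3260 m³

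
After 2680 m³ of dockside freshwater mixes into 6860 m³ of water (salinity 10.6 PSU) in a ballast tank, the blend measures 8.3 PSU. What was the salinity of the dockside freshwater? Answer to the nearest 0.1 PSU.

2.4 PSU

Salt balance: 6,860×10.6 + 2,680×S = 9,540×8.3
72,716 + 2,680·S = 79,182
S = (79,182 − 72,716) / 2,680 = 2.4127 PSU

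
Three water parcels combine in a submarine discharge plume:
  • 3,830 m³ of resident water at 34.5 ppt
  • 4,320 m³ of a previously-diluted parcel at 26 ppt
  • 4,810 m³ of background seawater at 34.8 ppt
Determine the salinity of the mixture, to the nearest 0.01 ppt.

31.78 ppt

Weighted by volume,
salt = 3,830×34.5 + 4,320×26 + 4,810×34.8 = 132,135 + 112,320 + 167,388 = 411,843
volume = 3,830 + 4,320 + 4,810 = 12,960 m³
S = 411,843 / 12,960 = 31.778 ppt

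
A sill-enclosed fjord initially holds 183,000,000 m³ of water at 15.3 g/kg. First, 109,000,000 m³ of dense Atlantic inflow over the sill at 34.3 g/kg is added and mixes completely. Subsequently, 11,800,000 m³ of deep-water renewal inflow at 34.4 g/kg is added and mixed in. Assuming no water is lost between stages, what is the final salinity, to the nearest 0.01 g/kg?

Salt balance:
Initial salt = 183,000,000×15.3 = 2,799,900,000
After stage 1: salt = 2,799,900,000 + 109,000,000×34.3 = 6,538,600,000; volume = 292,000,000 m³; S = 22.392 g/kg
After stage 2: salt = 6,538,600,000 + 11,800,000×34.4 = 6,944,520,000; volume = 303,800,000 m³
S = 6,944,520,000 / 303,800,000 = 22.8589 g/kg

22.86 g/kg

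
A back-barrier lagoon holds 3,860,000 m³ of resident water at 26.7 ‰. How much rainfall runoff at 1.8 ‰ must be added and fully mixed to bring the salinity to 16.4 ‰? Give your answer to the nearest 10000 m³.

2720000 m³

Salt balance: 3,860,000×26.7 + V×1.8 = (3,860,000+V)×16.4
103,062,000 + 1.8V = 63,304,000 + 16.4V
39,758,000 = 14.6V
V = 2,723,150.68 m³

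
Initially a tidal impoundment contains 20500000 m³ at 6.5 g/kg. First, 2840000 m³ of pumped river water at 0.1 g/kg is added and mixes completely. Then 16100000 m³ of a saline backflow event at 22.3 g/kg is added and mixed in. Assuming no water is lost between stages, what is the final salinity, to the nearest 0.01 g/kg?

12.49 g/kg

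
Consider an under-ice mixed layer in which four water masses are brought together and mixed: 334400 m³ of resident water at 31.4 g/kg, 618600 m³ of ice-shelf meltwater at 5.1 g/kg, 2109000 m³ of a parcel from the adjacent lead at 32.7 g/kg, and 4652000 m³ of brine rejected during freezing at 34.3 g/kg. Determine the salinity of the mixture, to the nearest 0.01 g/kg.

By conservation of dissolved salt,
salt = 334,400×31.4 + 618,600×5.1 + 2,109,000×32.7 + 4,652,000×34.3 = 10,500,160 + 3,154,860 + 68,964,300 + 159,563,600 = 242,182,920
volume = 334,400 + 618,600 + 2,109,000 + 4,652,000 = 7,714,000 m³
S = 242,182,920 / 7,714,000 = 31.3952 g/kg

31.40 g/kg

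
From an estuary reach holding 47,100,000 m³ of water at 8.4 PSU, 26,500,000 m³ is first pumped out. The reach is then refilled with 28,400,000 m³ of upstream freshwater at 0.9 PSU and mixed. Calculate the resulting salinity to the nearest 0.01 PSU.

Remaining after removal: 20,600,000 m³ at 8.4 PSU (salt = 173,040,000)
After addition: salt = 173,040,000 + 28,400,000×0.9 = 198,600,000; volume = 49,000,000 m³
S = 198,600,000 / 49,000,000 = 4.0531 PSU

4.05 PSU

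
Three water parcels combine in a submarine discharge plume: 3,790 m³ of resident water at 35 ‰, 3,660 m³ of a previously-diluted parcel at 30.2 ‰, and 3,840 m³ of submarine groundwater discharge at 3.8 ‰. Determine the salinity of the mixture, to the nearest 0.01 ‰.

Weighted by volume,
salt = 3,790×35 + 3,660×30.2 + 3,840×3.8 = 132,650 + 110,532 + 14,592 = 257,774
volume = 3,790 + 3,660 + 3,840 = 11,290 m³
S = 257,774 / 11,290 = 22.8321 ‰

22.83 ‰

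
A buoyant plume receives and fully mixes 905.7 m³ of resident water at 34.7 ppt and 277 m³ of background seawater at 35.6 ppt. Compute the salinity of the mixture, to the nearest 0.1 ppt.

34.9 ppt

Conserving salt mass:
salt = 905.7×34.7 + 277×35.6 = 31,427.79 + 9,861.2 = 41,288.99
volume = 905.7 + 277 = 1,182.7 m³
S = 41,288.99 / 1,182.7 = 34.911 ppt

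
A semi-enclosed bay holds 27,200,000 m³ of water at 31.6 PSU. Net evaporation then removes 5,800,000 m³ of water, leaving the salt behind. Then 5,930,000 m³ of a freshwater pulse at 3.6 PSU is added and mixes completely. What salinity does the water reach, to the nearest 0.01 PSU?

32.23 PSU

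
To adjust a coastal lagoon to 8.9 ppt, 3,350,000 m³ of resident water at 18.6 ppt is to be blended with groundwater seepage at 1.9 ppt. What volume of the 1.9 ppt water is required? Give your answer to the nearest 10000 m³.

Salt balance: 3,350,000×18.6 + V×1.9 = (3,350,000+V)×8.9
62,310,000 + 1.9V = 29,815,000 + 8.9V
32,495,000 = 7V
V = 4,642,142.86 m³

4640000 m³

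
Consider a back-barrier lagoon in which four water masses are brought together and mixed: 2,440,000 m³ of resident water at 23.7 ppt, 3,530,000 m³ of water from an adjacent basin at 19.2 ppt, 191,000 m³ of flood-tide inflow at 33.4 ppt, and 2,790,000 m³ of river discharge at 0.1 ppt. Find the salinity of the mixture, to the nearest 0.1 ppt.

14.8 ppt

Conserving salt mass:
salt = 2,440,000×23.7 + 3,530,000×19.2 + 191,000×33.4 + 2,790,000×0.1 = 57,828,000 + 67,776,000 + 6,379,400 + 279,000 = 132,262,400
volume = 2,440,000 + 3,530,000 + 191,000 + 2,790,000 = 8,951,000 m³
S = 132,262,400 / 8,951,000 = 14.776 ppt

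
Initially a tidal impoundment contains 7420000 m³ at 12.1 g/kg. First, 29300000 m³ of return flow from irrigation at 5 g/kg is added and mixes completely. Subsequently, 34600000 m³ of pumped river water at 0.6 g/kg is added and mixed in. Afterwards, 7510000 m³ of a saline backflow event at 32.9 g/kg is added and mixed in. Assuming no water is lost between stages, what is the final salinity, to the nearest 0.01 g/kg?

Conserving salt mass:
Initial salt = 7,420,000×12.1 = 89,782,000
After stage 1: salt = 89,782,000 + 29,300,000×5 = 236,282,000; volume = 36,720,000 m³; S = 6.435 g/kg
After stage 2: salt = 236,282,000 + 34,600,000×0.6 = 257,042,000; volume = 71,320,000 m³; S = 3.604 g/kg
After stage 3: salt = 257,042,000 + 7,510,000×32.9 = 504,121,000; volume = 78,830,000 m³
S = 504,121,000 / 78,830,000 = 6.395 g/kg

6.40 g/kg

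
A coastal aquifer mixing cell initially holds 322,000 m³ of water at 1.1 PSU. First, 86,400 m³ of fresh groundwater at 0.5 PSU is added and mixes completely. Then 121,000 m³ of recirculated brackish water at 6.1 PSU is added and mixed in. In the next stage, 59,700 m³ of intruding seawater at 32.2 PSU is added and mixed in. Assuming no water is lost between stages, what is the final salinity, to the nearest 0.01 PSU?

Conserving salt mass:
Initial salt = 322,000×1.1 = 354,200
After stage 1: salt = 354,200 + 86,400×0.5 = 397,400; volume = 408,400 m³; S = 0.973 PSU
After stage 2: salt = 397,400 + 121,000×6.1 = 1,135,500; volume = 529,400 m³; S = 2.145 PSU
After stage 3: salt = 1,135,500 + 59,700×32.2 = 3,057,840; volume = 589,100 m³
S = 3,057,840 / 589,100 = 5.1907 PSU

5.19 PSU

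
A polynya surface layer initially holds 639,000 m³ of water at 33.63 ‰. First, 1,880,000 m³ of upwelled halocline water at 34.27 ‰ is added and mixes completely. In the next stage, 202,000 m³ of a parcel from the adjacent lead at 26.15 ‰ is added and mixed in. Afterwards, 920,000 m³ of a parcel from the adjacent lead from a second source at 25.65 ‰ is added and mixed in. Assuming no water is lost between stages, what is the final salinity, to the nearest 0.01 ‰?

31.53 ‰

Total salt / total volume:
Initial salt = 639,000×33.63 = 21,489,570
After stage 1: salt = 21,489,570 + 1,880,000×34.27 = 85,917,170; volume = 2,519,000 m³; S = 34.108 ‰
After stage 2: salt = 85,917,170 + 202,000×26.15 = 91,199,470; volume = 2,721,000 m³; S = 33.517 ‰
After stage 3: salt = 91,199,470 + 920,000×25.65 = 114,797,470; volume = 3,641,000 m³
S = 114,797,470 / 3,641,000 = 31.5291 ‰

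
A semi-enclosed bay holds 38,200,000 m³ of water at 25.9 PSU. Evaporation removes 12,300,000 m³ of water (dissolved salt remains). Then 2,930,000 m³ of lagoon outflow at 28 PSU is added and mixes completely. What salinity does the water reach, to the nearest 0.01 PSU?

After evaporation: salt = 38,200,000×25.9 = 989,380,000; volume = 38,200,000 − 12,300,000 = 25,900,000 m³
After mixing: salt = 989,380,000 + 2,930,000×28 = 1,071,420,000; volume = 25,900,000 + 2,930,000 = 28,830,000 m³
S = 1,071,420,000 / 28,830,000 = 37.1634 PSU

37.16 PSU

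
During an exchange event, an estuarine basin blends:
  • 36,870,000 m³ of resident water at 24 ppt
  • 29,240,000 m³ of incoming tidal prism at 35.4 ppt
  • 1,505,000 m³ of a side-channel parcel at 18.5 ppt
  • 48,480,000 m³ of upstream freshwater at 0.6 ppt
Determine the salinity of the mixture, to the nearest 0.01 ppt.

Weighted by volume,
salt = 36,870,000×24 + 29,240,000×35.4 + 1,505,000×18.5 + 48,480,000×0.6 = 884,880,000 + 1,035,096,000 + 27,842,500 + 29,088,000 = 1,976,906,500
volume = 36,870,000 + 29,240,000 + 1,505,000 + 48,480,000 = 116,095,000 m³
S = 1,976,906,500 / 116,095,000 = 17.0284 ppt

17.03 ppt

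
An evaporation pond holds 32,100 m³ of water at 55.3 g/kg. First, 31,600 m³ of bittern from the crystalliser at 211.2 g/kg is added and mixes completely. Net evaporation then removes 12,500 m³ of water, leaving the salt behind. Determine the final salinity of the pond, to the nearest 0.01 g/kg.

165.02 g/kg

After mixing: salt = 32,100×55.3 + 31,600×211.2 = 8,449,050; volume = 63,700 m³
After evaporation: salt unchanged = 8,449,050; volume = 63,700 − 12,500 = 51,200 m³
S = 8,449,050 / 51,200 = 165.0205 g/kg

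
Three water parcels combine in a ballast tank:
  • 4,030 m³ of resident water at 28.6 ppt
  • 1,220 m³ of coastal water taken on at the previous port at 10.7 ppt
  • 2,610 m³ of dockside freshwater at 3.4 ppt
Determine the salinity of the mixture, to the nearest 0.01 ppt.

Total salt / total volume:
salt = 4,030×28.6 + 1,220×10.7 + 2,610×3.4 = 115,258 + 13,054 + 8,874 = 137,186
volume = 4,030 + 1,220 + 2,610 = 7,860 m³
S = 137,186 / 7,860 = 17.4537 ppt

17.45 ppt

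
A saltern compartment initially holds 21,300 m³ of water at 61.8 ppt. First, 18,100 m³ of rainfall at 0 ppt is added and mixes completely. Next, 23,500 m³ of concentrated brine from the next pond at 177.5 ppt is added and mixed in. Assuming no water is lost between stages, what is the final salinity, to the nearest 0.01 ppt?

Total salt / total volume:
Initial salt = 21,300×61.8 = 1,316,340
After stage 1: salt = 1,316,340 + 18,100×0 = 1,316,340; volume = 39,400 m³; S = 33.41 ppt
After stage 2: salt = 1,316,340 + 23,500×177.5 = 5,487,590; volume = 62,900 m³
S = 5,487,590 / 62,900 = 87.2431 ppt

87.24 ppt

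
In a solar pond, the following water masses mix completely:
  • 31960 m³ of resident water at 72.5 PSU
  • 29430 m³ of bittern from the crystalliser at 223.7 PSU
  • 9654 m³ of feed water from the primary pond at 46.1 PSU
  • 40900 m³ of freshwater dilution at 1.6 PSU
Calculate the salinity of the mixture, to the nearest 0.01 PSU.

84.07 PSU

Total salt / total volume:
salt = 31,960×72.5 + 29,430×223.7 + 9,654×46.1 + 40,900×1.6 = 2,317,100 + 6,583,491 + 445,049.4 + 65,440 = 9,411,080.4
volume = 31,960 + 29,430 + 9,654 + 40,900 = 111,944 m³
S = 9,411,080.4 / 111,944 = 84.0695 PSU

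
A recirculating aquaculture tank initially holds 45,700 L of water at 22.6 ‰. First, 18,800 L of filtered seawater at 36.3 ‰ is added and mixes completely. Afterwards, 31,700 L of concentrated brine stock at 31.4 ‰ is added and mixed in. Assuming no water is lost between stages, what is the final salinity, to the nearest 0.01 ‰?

Salt balance:
Initial salt = 45,700×22.6 = 1,032,820
After stage 1: salt = 1,032,820 + 18,800×36.3 = 1,715,260; volume = 64,500 L; S = 26.593 ‰
After stage 2: salt = 1,715,260 + 31,700×31.4 = 2,710,640; volume = 96,200 L
S = 2,710,640 / 96,200 = 28.1771 ‰

28.18 ‰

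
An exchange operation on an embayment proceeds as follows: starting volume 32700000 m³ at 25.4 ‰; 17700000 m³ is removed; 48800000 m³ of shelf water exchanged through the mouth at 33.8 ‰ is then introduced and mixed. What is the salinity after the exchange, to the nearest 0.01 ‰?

Remaining after removal: 15,000,000 m³ at 25.4 ‰ (salt = 381,000,000)
After addition: salt = 381,000,000 + 48,800,000×33.8 = 2,030,440,000; volume = 63,800,000 m³
S = 2,030,440,000 / 63,800,000 = 31.8251 ‰

31.83 ‰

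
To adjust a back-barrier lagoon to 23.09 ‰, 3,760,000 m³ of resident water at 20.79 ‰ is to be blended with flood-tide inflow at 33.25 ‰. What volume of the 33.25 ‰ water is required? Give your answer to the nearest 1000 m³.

851000 m³

Salt balance: 3,760,000×20.79 + V×33.25 = (3,760,000+V)×23.09
78,170,400 + 33.25V = 86,818,400 + 23.09V
8,648,000 = 10.16V
V = 851,181.1 m³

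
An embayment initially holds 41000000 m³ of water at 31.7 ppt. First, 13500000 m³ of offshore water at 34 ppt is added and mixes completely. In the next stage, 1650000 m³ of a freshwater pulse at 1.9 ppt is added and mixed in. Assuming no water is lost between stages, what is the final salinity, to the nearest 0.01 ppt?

Weighted by volume,
Initial salt = 41,000,000×31.7 = 1,299,700,000
After stage 1: salt = 1,299,700,000 + 13,500,000×34 = 1,758,700,000; volume = 54,500,000 m³; S = 32.27 ppt
After stage 2: salt = 1,758,700,000 + 1,650,000×1.9 = 1,761,835,000; volume = 56,150,000 m³
S = 1,761,835,000 / 56,150,000 = 31.3773 ppt

31.38 ppt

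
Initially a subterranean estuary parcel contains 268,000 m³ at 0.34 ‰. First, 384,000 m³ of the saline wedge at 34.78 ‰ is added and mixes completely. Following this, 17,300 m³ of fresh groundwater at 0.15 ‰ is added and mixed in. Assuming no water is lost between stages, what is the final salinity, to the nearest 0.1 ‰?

20.1 ‰

Conserving salt mass:
Initial salt = 268,000×0.34 = 91,120
After stage 1: salt = 91,120 + 384,000×34.78 = 13,446,640; volume = 652,000 m³; S = 20.624 ‰
After stage 2: salt = 13,446,640 + 17,300×0.15 = 13,449,235; volume = 669,300 m³
S = 13,449,235 / 669,300 = 20.0945 ‰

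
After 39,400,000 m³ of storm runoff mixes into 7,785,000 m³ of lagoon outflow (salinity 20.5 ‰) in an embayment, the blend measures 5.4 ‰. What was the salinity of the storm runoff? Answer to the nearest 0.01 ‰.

2.42 ‰

Salt balance: 7,785,000×20.5 + 39,400,000×S = 47,185,000×5.4
159,592,500 + 39,400,000·S = 254,799,000
S = (254,799,000 − 159,592,500) / 39,400,000 = 2.4164 ‰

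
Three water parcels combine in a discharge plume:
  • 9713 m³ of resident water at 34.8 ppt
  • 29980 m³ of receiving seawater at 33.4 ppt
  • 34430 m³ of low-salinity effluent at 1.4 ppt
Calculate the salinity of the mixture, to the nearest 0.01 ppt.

Mass of salt is conserved:
salt = 9,713×34.8 + 29,980×33.4 + 34,430×1.4 = 338,012.4 + 1,001,332 + 48,202 = 1,387,546.4
volume = 9,713 + 29,980 + 34,430 = 74,123 m³
S = 1,387,546.4 / 74,123 = 18.7195 ppt

18.72 ppt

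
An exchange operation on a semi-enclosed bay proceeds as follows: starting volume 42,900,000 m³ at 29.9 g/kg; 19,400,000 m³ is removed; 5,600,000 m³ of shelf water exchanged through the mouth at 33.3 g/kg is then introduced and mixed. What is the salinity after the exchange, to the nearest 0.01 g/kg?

30.55 g/kg

Remaining after removal: 23,500,000 m³ at 29.9 g/kg (salt = 702,650,000)
After addition: salt = 702,650,000 + 5,600,000×33.3 = 889,130,000; volume = 29,100,000 m³
S = 889,130,000 / 29,100,000 = 30.5543 g/kg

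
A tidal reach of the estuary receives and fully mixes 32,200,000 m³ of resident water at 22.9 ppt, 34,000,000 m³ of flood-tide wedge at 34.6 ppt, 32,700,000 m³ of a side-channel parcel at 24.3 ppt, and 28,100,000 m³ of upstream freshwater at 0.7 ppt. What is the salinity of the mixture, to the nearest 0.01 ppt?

21.48 ppt

Weighted by volume,
salt = 32,200,000×22.9 + 34,000,000×34.6 + 32,700,000×24.3 + 28,100,000×0.7 = 737,380,000 + 1,176,400,000 + 794,610,000 + 19,670,000 = 2,728,060,000
volume = 32,200,000 + 34,000,000 + 32,700,000 + 28,100,000 = 127,000,000 m³
S = 2,728,060,000 / 127,000,000 = 21.4808 ppt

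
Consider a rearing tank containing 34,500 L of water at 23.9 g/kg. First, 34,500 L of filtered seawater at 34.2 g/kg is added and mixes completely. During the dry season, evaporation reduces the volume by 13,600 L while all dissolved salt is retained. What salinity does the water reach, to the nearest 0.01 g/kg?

36.18 g/kg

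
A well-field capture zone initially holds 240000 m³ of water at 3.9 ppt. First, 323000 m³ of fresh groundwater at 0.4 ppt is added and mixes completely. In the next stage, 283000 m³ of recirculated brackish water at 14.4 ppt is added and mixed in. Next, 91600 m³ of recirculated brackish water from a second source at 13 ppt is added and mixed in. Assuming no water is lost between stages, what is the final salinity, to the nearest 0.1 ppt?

6.8 ppt

Conserving salt mass:
Initial salt = 240,000×3.9 = 936,000
After stage 1: salt = 936,000 + 323,000×0.4 = 1,065,200; volume = 563,000 m³; S = 1.892 ppt
After stage 2: salt = 1,065,200 + 283,000×14.4 = 5,140,400; volume = 846,000 m³; S = 6.076 ppt
After stage 3: salt = 5,140,400 + 91,600×13 = 6,331,200; volume = 937,600 m³
S = 6,331,200 / 937,600 = 6.7526 ppt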